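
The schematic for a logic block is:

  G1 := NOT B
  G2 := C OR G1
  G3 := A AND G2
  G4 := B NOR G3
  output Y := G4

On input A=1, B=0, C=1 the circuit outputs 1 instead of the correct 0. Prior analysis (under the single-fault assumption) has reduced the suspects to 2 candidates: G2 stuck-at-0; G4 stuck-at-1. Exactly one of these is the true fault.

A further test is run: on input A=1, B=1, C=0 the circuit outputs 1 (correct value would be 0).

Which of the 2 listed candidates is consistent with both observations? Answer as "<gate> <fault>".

Evaluate each candidate on input A=1, B=1, C=0:
  G2 stuck-at-0: G1=0, G2=0 [stuck-at-0], G3=0, G4=0 → 0 — eliminated
  G4 stuck-at-1: G1=0, G2=0, G3=0, G4=1 [stuck-at-1] → 1 — matches
Only G4 stuck-at-1 reproduces the observed 1.

G4 stuck-at-1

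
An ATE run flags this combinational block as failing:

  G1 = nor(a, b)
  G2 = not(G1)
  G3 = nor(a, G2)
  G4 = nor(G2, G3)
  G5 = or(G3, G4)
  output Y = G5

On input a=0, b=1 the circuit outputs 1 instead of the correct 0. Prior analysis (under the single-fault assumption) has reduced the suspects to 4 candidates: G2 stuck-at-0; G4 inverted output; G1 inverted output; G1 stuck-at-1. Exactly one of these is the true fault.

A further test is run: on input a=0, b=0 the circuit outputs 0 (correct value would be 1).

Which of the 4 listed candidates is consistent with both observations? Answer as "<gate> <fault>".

G1 inverted output

Evaluate each candidate on input a=0, b=0:
  G2 stuck-at-0: G1=1, G2=0 [stuck-at-0], G3=1, G4=0, G5=1 → 1 — eliminated
  G4 inverted output: G1=1, G2=0, G3=1, G4=1 [inverted output], G5=1 → 1 — eliminated
  G1 inverted output: G1=0 [inverted output], G2=1, G3=0, G4=0, G5=0 → 0 — matches
  G1 stuck-at-1: G1=1 [stuck-at-1], G2=0, G3=1, G4=0, G5=1 → 1 — eliminated
Only G1 inverted output reproduces the observed 0.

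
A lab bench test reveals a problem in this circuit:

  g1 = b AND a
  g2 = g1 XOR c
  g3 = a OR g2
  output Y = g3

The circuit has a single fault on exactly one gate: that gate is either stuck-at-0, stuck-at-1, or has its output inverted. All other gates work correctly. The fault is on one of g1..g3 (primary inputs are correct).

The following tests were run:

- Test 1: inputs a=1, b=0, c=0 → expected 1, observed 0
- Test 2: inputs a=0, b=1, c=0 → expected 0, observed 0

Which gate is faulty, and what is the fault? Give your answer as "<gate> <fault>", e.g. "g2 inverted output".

g3 stuck-at-0

Fault-free values for test 1 (a=1, b=0, c=0): g1=0, g2=0, g3=1, giving Y=1. Observed 0.
Test 1: faults giving observed 0 are {g3 stuck-at-0, g3 inverted output}.
Test 2 (a=0, b=1, c=0): fault-free g1=0, g2=0, g3=0 → 0; observed 0. Eliminates g3 inverted output.
Only g3 stuck-at-0 is consistent with every test.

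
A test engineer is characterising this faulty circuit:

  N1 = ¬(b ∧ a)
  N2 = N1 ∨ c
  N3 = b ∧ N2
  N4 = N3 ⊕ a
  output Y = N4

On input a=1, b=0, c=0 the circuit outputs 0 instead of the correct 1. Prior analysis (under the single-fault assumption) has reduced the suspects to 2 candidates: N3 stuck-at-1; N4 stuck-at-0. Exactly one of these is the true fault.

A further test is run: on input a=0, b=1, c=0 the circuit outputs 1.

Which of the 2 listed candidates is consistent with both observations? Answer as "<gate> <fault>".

N3 stuck-at-1

Evaluate each candidate on input a=0, b=1, c=0:
  N3 stuck-at-1: N1=1, N2=1, N3=1 [stuck-at-1], N4=1 → 1 — matches
  N4 stuck-at-0: N1=1, N2=1, N3=1, N4=0 [stuck-at-0] → 0 — eliminated
Only N3 stuck-at-1 reproduces the observed 1.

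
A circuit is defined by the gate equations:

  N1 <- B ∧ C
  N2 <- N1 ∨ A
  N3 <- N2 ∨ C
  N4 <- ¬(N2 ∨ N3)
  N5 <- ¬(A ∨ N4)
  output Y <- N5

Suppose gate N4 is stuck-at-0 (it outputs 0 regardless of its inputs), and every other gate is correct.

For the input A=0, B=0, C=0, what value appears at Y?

Propagate with N4 forced: N1=0, N2=0, N3=0, N4=0 [stuck-at-0], N5=1.
So Y = 1. (Without the fault it would be 0.)

1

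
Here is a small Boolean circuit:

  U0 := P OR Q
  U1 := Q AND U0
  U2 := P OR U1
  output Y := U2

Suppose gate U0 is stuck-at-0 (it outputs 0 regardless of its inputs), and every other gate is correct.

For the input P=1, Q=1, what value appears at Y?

1

Propagate with U0 forced: U0=0 [stuck-at-0], U1=0, U2=1.
So Y = 1. (Same as the fault-free value — the fault is masked on this input.)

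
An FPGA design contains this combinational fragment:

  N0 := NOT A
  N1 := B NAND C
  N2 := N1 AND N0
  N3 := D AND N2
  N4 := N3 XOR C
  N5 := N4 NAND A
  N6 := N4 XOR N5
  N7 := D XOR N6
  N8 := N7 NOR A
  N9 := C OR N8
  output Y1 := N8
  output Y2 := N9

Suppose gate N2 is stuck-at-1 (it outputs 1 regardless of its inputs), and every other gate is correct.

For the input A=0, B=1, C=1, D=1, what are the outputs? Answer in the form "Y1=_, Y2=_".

Propagate with N2 forced: N0=1, N1=0, N2=1 [stuck-at-1], N3=1, N4=0, N5=1, N6=1, N7=0, N8=1, N9=1.
So the outputs are Y1=1, Y2=1. (Without the fault they would be Y1=0, Y2=1.)

Y1=1, Y2=1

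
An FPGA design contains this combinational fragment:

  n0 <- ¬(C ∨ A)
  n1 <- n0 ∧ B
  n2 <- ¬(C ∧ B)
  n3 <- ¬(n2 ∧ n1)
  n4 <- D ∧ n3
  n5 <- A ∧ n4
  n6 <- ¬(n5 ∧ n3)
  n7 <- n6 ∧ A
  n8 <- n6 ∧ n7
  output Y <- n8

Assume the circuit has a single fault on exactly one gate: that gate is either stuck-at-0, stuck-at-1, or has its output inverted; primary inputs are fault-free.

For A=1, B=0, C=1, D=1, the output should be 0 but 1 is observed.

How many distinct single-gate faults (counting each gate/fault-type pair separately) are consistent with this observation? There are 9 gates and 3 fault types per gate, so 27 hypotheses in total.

Fault-free: n0=0, n1=0, n2=1, n3=1, n4=1, n5=1, n6=0, n7=0, n8=0 → 0. Observed 1.
  n0: none of the 3 fault types match ✗
  n1: stuck-at-1, inverted output ✓; others ✗
  n2: none of the 3 fault types match ✗
  n3: stuck-at-0, inverted output ✓; others ✗
  n4: stuck-at-0, inverted output ✓; others ✗
  n5: stuck-at-0, inverted output ✓; others ✗
  n6: stuck-at-1, inverted output ✓; others ✗
  n7: none of the 3 fault types match ✗
  n8: stuck-at-1, inverted output ✓; others ✗
Consistent faults: {n1 stuck-at-1, n1 inverted output, n3 stuck-at-0, n3 inverted output, n4 stuck-at-0, n4 inverted output, n5 stuck-at-0, n5 inverted output, n6 stuck-at-1, n6 inverted output, n8 stuck-at-1, n8 inverted output} — 12 in all.

12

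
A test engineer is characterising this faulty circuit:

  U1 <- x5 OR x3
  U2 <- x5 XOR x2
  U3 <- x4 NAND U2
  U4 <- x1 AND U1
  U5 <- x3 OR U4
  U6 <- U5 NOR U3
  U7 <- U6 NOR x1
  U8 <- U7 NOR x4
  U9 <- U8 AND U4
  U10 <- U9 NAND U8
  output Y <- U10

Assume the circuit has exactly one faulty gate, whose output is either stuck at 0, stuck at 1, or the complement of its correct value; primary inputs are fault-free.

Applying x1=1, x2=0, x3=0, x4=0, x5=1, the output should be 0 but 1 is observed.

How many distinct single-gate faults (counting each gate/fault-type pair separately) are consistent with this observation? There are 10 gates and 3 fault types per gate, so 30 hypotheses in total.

Fault-free: U1=1, U2=1, U3=1, U4=1, U5=1, U6=0, U7=0, U8=1, U9=1, U10=0 → 0. Observed 1.
  U1: stuck-at-0, inverted output ✓; others ✗
  U2: none of the 3 fault types match ✗
  U3: none of the 3 fault types match ✗
  U4: stuck-at-0, inverted output ✓; others ✗
  U5: none of the 3 fault types match ✗
  U6: none of the 3 fault types match ✗
  U7: stuck-at-1, inverted output ✓; others ✗
  U8: stuck-at-0, inverted output ✓; others ✗
  U9: stuck-at-0, inverted output ✓; others ✗
  U10: stuck-at-1, inverted output ✓; others ✗
Consistent faults: {U1 stuck-at-0, U1 inverted output, U4 stuck-at-0, U4 inverted output, U7 stuck-at-1, U7 inverted output, U8 stuck-at-0, U8 inverted output, U9 stuck-at-0, U9 inverted output, U10 stuck-at-1, U10 inverted output} — 12 in all.

12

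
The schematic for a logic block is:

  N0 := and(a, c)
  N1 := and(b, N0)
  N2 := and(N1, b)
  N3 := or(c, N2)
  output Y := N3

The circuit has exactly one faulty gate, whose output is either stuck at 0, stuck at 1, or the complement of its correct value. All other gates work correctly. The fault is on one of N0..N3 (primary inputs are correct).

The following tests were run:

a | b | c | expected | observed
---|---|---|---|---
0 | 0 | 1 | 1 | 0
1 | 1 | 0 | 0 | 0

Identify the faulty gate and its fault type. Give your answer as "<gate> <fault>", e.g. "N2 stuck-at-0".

N3 stuck-at-0

Fault-free values for test 1 (a=0, b=0, c=1): N0=0, N1=0, N2=0, N3=1, giving Y=1. Observed 0.
Test 1: faults giving observed 0 are {N3 stuck-at-0, N3 inverted output}.
Test 2 (a=1, b=1, c=0): fault-free N0=0, N1=0, N2=0, N3=0 → 0; observed 0. Eliminates N3 inverted output.
Only N3 stuck-at-0 is consistent with every test.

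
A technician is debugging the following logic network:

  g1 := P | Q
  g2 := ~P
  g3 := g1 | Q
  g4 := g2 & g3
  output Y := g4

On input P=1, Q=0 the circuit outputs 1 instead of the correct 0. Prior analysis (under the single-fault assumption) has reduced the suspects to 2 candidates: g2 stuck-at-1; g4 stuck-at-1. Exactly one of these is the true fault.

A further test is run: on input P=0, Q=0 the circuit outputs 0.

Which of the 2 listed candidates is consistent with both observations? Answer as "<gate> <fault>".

g2 stuck-at-1

Evaluate each candidate on input P=0, Q=0:
  g2 stuck-at-1: g1=0, g2=1 [stuck-at-1], g3=0, g4=0 → 0 — matches
  g4 stuck-at-1: g1=0, g2=1, g3=0, g4=1 [stuck-at-1] → 1 — eliminated
Only g2 stuck-at-1 reproduces the observed 0.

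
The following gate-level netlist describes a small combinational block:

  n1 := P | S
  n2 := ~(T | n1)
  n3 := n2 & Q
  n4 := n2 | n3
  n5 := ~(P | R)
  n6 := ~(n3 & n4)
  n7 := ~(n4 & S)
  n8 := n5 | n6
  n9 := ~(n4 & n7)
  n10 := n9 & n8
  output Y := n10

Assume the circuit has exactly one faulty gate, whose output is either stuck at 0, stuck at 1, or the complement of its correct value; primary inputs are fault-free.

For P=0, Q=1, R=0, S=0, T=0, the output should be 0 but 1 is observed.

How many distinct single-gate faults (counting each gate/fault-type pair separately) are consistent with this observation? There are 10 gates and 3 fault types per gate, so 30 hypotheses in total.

Fault-free: n1=0, n2=1, n3=1, n4=1, n5=1, n6=0, n7=1, n8=1, n9=0, n10=0 → 0. Observed 1.
  n1: stuck-at-1, inverted output ✓; others ✗
  n2: stuck-at-0, inverted output ✓; others ✗
  n3: none of the 3 fault types match ✗
  n4: stuck-at-0, inverted output ✓; others ✗
  n5: none of the 3 fault types match ✗
  n6: none of the 3 fault types match ✗
  n7: stuck-at-0, inverted output ✓; others ✗
  n8: none of the 3 fault types match ✗
  n9: stuck-at-1, inverted output ✓; others ✗
  n10: stuck-at-1, inverted output ✓; others ✗
Consistent faults: {n1 stuck-at-1, n1 inverted output, n2 stuck-at-0, n2 inverted output, n4 stuck-at-0, n4 inverted output, n7 stuck-at-0, n7 inverted output, n9 stuck-at-1, n9 inverted output, n10 stuck-at-1, n10 inverted output} — 12 in all.

12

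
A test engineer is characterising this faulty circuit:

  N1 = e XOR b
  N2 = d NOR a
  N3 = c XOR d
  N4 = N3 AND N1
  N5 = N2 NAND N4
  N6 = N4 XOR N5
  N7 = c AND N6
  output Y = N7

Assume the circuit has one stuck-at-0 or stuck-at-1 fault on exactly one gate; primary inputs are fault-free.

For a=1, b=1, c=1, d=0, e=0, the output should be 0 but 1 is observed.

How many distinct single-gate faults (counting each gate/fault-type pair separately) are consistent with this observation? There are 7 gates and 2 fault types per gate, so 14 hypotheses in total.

7

Fault-free: N1=1, N2=0, N3=1, N4=1, N5=1, N6=0, N7=0 → 0. Observed 1.
  N1 stuck-at-0: output 1 ✓
  N1 stuck-at-1: output 0 ✗
  N2 stuck-at-0: output 0 ✗
  N2 stuck-at-1: output 1 ✓
  N3 stuck-at-0: output 1 ✓
  N3 stuck-at-1: output 0 ✗
  N4 stuck-at-0: output 1 ✓
  N4 stuck-at-1: output 0 ✗
  N5 stuck-at-0: output 1 ✓
  N5 stuck-at-1: output 0 ✗
  N6 stuck-at-0: output 0 ✗
  N6 stuck-at-1: output 1 ✓
  N7 stuck-at-0: output 0 ✗
  N7 stuck-at-1: output 1 ✓
Consistent faults: {N1 stuck-at-0, N2 stuck-at-1, N3 stuck-at-0, N4 stuck-at-0, N5 stuck-at-0, N6 stuck-at-1, N7 stuck-at-1} — 7 in all.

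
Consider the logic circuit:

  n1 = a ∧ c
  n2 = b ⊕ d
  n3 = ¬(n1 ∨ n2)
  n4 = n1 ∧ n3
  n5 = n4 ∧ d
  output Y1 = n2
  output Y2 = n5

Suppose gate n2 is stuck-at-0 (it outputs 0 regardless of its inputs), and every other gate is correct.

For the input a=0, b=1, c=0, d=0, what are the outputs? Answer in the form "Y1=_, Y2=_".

Propagate with n2 forced: n1=0, n2=0 [stuck-at-0], n3=1, n4=0, n5=0.
So the outputs are Y1=0, Y2=0. (Without the fault they would be Y1=1, Y2=0.)

Y1=0, Y2=0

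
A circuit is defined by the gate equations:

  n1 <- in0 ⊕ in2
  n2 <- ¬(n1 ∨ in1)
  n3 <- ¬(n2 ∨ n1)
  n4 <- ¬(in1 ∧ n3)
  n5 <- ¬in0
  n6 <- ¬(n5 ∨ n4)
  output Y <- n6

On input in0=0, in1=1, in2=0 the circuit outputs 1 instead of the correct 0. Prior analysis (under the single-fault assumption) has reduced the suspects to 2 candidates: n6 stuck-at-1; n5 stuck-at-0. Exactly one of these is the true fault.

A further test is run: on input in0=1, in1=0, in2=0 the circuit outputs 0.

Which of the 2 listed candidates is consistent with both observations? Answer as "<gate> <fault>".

n5 stuck-at-0

Evaluate each candidate on input in0=1, in1=0, in2=0:
  n6 stuck-at-1: n1=1, n2=0, n3=0, n4=1, n5=0, n6=1 [stuck-at-1] → 1 — eliminated
  n5 stuck-at-0: n1=1, n2=0, n3=0, n4=1, n5=0 [stuck-at-0], n6=0 → 0 — matches
Only n5 stuck-at-0 reproduces the observed 0.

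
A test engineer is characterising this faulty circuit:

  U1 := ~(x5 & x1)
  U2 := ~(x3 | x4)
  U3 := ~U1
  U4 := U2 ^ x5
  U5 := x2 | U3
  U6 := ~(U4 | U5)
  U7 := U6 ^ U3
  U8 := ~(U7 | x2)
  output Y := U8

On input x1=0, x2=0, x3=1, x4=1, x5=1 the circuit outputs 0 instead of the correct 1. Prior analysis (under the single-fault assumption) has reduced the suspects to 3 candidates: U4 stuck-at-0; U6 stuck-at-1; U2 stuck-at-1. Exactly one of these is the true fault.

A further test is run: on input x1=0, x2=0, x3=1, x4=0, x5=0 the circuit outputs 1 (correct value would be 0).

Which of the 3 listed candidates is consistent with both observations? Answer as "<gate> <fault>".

Evaluate each candidate on input x1=0, x2=0, x3=1, x4=0, x5=0:
  U4 stuck-at-0: U1=1, U2=0, U3=0, U4=0 [stuck-at-0], U5=0, U6=1, U7=1, U8=0 → 0 — eliminated
  U6 stuck-at-1: U1=1, U2=0, U3=0, U4=0, U5=0, U6=1 [stuck-at-1], U7=1, U8=0 → 0 — eliminated
  U2 stuck-at-1: U1=1, U2=1 [stuck-at-1], U3=0, U4=1, U5=0, U6=0, U7=0, U8=1 → 1 — matches
Only U2 stuck-at-1 reproduces the observed 1.

U2 stuck-at-1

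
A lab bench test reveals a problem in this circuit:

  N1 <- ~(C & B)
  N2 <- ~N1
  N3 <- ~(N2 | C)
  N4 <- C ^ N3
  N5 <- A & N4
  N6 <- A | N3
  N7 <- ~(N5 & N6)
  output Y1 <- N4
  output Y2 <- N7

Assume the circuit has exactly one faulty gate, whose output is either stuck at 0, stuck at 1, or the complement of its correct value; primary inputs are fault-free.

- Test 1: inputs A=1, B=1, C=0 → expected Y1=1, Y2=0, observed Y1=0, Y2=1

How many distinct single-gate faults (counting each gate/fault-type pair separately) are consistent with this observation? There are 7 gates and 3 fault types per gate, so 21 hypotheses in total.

8

Fault-free: N1=1, N2=0, N3=1, N4=1, N5=1, N6=1, N7=0 → Y1=1, Y2=0. Observed Y1=0, Y2=1.
  N1: stuck-at-0, inverted output ✓; others ✗
  N2: stuck-at-1, inverted output ✓; others ✗
  N3: stuck-at-0, inverted output ✓; others ✗
  N4: stuck-at-0, inverted output ✓; others ✗
  N5: none of the 3 fault types match ✗
  N6: none of the 3 fault types match ✗
  N7: none of the 3 fault types match ✗
Consistent faults: {N1 stuck-at-0, N1 inverted output, N2 stuck-at-1, N2 inverted output, N3 stuck-at-0, N3 inverted output, N4 stuck-at-0, N4 inverted output} — 8 in all.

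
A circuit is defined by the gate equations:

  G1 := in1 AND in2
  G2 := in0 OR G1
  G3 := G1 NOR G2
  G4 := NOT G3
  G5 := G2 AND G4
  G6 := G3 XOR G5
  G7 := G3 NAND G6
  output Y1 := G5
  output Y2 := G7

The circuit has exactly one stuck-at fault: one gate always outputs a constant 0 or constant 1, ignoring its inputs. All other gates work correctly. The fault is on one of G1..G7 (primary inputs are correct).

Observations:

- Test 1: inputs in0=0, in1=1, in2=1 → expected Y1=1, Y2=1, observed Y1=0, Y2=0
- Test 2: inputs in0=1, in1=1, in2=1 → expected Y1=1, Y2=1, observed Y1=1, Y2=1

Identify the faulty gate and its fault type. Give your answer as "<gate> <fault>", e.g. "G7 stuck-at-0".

G1 stuck-at-0

Fault-free values for test 1 (in0=0, in1=1, in2=1): G1=1, G2=1, G3=0, G4=1, G5=1, G6=1, G7=1, giving Y1=1, Y2=1. Observed Y1=0, Y2=0.
Test 1: faults giving observed Y1=0, Y2=0 are {G1 stuck-at-0, G3 stuck-at-1}.
Test 2 (in0=1, in1=1, in2=1): fault-free G1=1, G2=1, G3=0, G4=1, G5=1, G6=1, G7=1 → Y1=1, Y2=1; observed Y1=1, Y2=1. Eliminates G3 stuck-at-1.
Only G1 stuck-at-0 is consistent with every test.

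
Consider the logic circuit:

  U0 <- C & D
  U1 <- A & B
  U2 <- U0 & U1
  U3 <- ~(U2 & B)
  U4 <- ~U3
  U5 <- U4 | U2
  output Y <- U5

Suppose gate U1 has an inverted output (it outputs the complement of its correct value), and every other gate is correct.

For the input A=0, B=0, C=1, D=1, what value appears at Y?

Propagate with U1 forced: U0=1, U1=1 [inverted output], U2=1, U3=1, U4=0, U5=1.
So Y = 1. (Without the fault it would be 0.)

1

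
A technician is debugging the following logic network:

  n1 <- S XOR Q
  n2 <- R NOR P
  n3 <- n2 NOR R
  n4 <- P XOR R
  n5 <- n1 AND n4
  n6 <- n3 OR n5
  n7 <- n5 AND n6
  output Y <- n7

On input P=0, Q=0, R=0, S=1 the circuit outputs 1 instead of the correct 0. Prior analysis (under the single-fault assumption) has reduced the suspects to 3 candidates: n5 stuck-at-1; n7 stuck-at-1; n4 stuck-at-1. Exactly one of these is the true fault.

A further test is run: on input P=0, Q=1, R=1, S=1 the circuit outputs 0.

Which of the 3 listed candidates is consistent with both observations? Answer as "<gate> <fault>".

Evaluate each candidate on input P=0, Q=1, R=1, S=1:
  n5 stuck-at-1: n1=0, n2=0, n3=0, n4=1, n5=1 [stuck-at-1], n6=1, n7=1 → 1 — eliminated
  n7 stuck-at-1: n1=0, n2=0, n3=0, n4=1, n5=0, n6=0, n7=1 [stuck-at-1] → 1 — eliminated
  n4 stuck-at-1: n1=0, n2=0, n3=0, n4=1 [stuck-at-1], n5=0, n6=0, n7=0 → 0 — matches
Only n4 stuck-at-1 reproduces the observed 0.

n4 stuck-at-1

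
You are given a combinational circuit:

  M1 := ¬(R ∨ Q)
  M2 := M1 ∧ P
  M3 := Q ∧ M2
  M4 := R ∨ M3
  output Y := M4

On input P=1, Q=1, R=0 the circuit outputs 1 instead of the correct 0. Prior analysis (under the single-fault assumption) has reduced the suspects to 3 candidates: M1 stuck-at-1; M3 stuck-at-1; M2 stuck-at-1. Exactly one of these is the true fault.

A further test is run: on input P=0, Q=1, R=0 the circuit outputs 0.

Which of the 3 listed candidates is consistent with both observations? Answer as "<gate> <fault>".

M1 stuck-at-1

Evaluate each candidate on input P=0, Q=1, R=0:
  M1 stuck-at-1: M1=1 [stuck-at-1], M2=0, M3=0, M4=0 → 0 — matches
  M3 stuck-at-1: M1=0, M2=0, M3=1 [stuck-at-1], M4=1 → 1 — eliminated
  M2 stuck-at-1: M1=0, M2=1 [stuck-at-1], M3=1, M4=1 → 1 — eliminated
Only M1 stuck-at-1 reproduces the observed 0.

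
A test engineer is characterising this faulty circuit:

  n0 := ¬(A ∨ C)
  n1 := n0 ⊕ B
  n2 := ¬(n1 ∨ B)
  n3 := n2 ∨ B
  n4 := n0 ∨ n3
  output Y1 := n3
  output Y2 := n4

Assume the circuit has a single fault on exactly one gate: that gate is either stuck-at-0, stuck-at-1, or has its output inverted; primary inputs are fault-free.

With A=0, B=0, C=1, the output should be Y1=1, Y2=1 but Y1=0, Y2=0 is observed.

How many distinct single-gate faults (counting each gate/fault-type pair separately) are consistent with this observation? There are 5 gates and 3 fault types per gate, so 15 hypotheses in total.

Fault-free: n0=0, n1=0, n2=1, n3=1, n4=1 → Y1=1, Y2=1. Observed Y1=0, Y2=0.
  n0: none of the 3 fault types match ✗
  n1: stuck-at-1, inverted output ✓; others ✗
  n2: stuck-at-0, inverted output ✓; others ✗
  n3: stuck-at-0, inverted output ✓; others ✗
  n4: none of the 3 fault types match ✗
Consistent faults: {n1 stuck-at-1, n1 inverted output, n2 stuck-at-0, n2 inverted output, n3 stuck-at-0, n3 inverted output} — 6 in all.

6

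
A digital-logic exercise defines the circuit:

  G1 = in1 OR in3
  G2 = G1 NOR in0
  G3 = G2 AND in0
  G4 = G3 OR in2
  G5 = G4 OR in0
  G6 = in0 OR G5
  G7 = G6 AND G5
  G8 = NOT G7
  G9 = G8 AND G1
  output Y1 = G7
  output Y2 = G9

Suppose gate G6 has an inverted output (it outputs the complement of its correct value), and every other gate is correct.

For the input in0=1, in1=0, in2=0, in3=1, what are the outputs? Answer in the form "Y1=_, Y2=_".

Propagate with G6 forced: G1=1, G2=0, G3=0, G4=0, G5=1, G6=0 [inverted output], G7=0, G8=1, G9=1.
So the outputs are Y1=0, Y2=1. (Without the fault they would be Y1=1, Y2=0.)

Y1=0, Y2=1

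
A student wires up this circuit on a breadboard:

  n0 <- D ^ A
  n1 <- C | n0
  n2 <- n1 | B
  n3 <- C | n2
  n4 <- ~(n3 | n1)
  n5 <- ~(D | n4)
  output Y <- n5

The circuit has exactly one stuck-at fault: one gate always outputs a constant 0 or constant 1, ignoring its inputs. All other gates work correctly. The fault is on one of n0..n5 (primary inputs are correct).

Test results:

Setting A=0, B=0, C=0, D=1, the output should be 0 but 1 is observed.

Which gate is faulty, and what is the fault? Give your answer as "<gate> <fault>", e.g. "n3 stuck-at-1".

n5 stuck-at-1

Fault-free values for test 1 (A=0, B=0, C=0, D=1): n0=1, n1=1, n2=1, n3=1, n4=0, n5=0, giving Y=0. Observed 1.
Test 1: faults giving observed 1 are {n5 stuck-at-1}.
Only n5 stuck-at-1 is consistent with every test.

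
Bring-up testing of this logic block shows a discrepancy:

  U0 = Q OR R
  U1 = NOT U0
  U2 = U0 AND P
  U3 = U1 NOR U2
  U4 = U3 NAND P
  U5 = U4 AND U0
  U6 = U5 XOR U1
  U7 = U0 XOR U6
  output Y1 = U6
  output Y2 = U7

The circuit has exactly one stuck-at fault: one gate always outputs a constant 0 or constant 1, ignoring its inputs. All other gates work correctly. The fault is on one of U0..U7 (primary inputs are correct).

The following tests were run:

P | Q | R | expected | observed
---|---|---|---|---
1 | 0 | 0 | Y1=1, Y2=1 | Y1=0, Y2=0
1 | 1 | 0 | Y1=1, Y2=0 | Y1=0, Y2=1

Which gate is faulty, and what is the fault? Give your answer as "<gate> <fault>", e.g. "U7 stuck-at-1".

U6 stuck-at-0

Fault-free values for test 1 (P=1, Q=0, R=0): U0=0, U1=1, U2=0, U3=0, U4=1, U5=0, U6=1, U7=1, giving Y1=1, Y2=1. Observed Y1=0, Y2=0.
Test 1: faults giving observed Y1=0, Y2=0 are {U1 stuck-at-0, U5 stuck-at-1, U6 stuck-at-0}.
Test 2 (P=1, Q=1, R=0): fault-free U0=1, U1=0, U2=1, U3=0, U4=1, U5=1, U6=1, U7=0 → Y1=1, Y2=0; observed Y1=0, Y2=1. Eliminates U1 stuck-at-0, U5 stuck-at-1.
Only U6 stuck-at-0 is consistent with every test.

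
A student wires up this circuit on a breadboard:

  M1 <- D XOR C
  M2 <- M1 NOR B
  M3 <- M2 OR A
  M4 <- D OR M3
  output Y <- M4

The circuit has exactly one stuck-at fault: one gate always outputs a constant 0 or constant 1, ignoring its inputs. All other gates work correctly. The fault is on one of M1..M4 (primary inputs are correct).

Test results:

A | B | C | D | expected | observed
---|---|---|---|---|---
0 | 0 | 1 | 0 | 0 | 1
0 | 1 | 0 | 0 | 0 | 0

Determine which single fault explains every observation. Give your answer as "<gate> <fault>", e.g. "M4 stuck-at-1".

M1 stuck-at-0

Fault-free values for test 1 (A=0, B=0, C=1, D=0): M1=1, M2=0, M3=0, M4=0, giving Y=0. Observed 1.
Test 1: faults giving observed 1 are {M1 stuck-at-0, M2 stuck-at-1, M3 stuck-at-1, M4 stuck-at-1}.
Test 2 (A=0, B=1, C=0, D=0): fault-free M1=0, M2=0, M3=0, M4=0 → 0; observed 0. Eliminates M2 stuck-at-1, M3 stuck-at-1, M4 stuck-at-1.
Only M1 stuck-at-0 is consistent with every test.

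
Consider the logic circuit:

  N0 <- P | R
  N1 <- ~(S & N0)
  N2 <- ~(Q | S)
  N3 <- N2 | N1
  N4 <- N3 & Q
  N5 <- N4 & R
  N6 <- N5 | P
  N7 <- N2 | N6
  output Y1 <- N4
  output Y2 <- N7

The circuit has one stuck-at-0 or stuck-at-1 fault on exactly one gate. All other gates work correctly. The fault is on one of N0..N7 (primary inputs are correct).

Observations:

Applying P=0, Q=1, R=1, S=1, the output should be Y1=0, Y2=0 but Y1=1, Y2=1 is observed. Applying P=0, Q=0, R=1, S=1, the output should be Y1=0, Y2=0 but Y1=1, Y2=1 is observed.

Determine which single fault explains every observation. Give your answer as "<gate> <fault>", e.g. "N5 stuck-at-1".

N4 stuck-at-1

Fault-free values for test 1 (P=0, Q=1, R=1, S=1): N0=1, N1=0, N2=0, N3=0, N4=0, N5=0, N6=0, N7=0, giving Y1=0, Y2=0. Observed Y1=1, Y2=1.
Test 1: faults giving observed Y1=1, Y2=1 are {N0 stuck-at-0, N1 stuck-at-1, N2 stuck-at-1, N3 stuck-at-1, N4 stuck-at-1}.
Test 2 (P=0, Q=0, R=1, S=1): fault-free N0=1, N1=0, N2=0, N3=0, N4=0, N5=0, N6=0, N7=0 → Y1=0, Y2=0; observed Y1=1, Y2=1. Eliminates N0 stuck-at-0, N1 stuck-at-1, N2 stuck-at-1, N3 stuck-at-1.
Only N4 stuck-at-1 is consistent with every test.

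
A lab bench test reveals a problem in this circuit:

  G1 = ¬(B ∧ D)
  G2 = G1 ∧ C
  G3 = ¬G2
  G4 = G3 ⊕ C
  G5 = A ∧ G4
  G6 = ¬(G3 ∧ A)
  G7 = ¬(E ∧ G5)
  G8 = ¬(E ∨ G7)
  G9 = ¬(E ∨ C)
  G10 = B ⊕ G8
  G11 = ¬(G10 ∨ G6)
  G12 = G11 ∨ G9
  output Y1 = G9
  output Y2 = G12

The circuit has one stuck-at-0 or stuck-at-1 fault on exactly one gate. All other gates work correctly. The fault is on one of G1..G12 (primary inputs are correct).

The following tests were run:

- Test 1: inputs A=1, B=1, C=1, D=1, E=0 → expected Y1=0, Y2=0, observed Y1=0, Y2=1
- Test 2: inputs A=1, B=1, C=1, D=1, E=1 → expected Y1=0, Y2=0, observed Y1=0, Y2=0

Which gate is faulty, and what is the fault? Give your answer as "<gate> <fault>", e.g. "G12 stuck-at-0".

G7 stuck-at-0

Fault-free values for test 1 (A=1, B=1, C=1, D=1, E=0): G1=0, G2=0, G3=1, G4=0, G5=0, G6=0, G7=1, G8=0, G9=0, G10=1, G11=0, G12=0, giving Y1=0, Y2=0. Observed Y1=0, Y2=1.
Test 1: faults giving observed Y1=0, Y2=1 are {G7 stuck-at-0, G8 stuck-at-1, G10 stuck-at-0, G11 stuck-at-1, G12 stuck-at-1}.
Test 2 (A=1, B=1, C=1, D=1, E=1): fault-free G1=0, G2=0, G3=1, G4=0, G5=0, G6=0, G7=1, G8=0, G9=0, G10=1, G11=0, G12=0 → Y1=0, Y2=0; observed Y1=0, Y2=0. Eliminates G8 stuck-at-1, G10 stuck-at-0, G11 stuck-at-1, G12 stuck-at-1.
Only G7 stuck-at-0 is consistent with every test.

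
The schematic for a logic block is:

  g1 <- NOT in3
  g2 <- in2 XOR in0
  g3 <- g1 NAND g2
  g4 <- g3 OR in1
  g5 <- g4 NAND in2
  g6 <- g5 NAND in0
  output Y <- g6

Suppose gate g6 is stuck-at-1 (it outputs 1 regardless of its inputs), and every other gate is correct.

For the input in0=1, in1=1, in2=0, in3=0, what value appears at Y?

1

Propagate with g6 forced: g1=1, g2=1, g3=0, g4=1, g5=1, g6=1 [stuck-at-1].
So Y = 1. (Without the fault it would be 0.)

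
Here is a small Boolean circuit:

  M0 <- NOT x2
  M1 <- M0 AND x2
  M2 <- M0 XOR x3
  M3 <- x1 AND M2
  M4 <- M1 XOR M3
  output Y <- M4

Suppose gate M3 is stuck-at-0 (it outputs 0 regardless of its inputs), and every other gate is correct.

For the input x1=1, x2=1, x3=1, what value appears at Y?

0

Propagate with M3 forced: M0=0, M1=0, M2=1, M3=0 [stuck-at-0], M4=0.
So Y = 0. (Without the fault it would be 1.)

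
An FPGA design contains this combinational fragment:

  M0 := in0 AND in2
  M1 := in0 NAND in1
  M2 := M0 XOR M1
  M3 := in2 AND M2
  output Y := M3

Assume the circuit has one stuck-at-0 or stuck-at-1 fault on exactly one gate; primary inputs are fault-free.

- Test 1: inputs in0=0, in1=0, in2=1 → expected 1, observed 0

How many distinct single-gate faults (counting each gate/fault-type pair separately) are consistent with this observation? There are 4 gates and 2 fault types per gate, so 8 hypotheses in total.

Fault-free: M0=0, M1=1, M2=1, M3=1 → 1. Observed 0.
  M0 stuck-at-0: output 1 ✗
  M0 stuck-at-1: output 0 ✓
  M1 stuck-at-0: output 0 ✓
  M1 stuck-at-1: output 1 ✗
  M2 stuck-at-0: output 0 ✓
  M2 stuck-at-1: output 1 ✗
  M3 stuck-at-0: output 0 ✓
  M3 stuck-at-1: output 1 ✗
Consistent faults: {M0 stuck-at-1, M1 stuck-at-0, M2 stuck-at-0, M3 stuck-at-0} — 4 in all.

4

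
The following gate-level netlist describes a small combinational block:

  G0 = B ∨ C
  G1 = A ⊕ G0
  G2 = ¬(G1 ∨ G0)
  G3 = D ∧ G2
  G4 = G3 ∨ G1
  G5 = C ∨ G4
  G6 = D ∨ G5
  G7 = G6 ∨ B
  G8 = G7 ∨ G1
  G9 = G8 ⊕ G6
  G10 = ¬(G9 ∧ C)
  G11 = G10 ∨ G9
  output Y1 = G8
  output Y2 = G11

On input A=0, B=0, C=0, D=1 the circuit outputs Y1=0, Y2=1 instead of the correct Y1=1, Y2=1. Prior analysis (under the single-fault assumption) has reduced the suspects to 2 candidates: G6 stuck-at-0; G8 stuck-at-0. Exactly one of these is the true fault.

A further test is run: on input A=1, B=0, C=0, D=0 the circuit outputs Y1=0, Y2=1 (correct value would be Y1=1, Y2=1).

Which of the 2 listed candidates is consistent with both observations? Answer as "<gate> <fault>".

Evaluate each candidate on input A=1, B=0, C=0, D=0:
  G6 stuck-at-0: G0=0, G1=1, G2=0, G3=0, G4=1, G5=1, G6=0 [stuck-at-0], G7=0, G8=1, G9=1, G10=1, G11=1 → Y1=1, Y2=1 — eliminated
  G8 stuck-at-0: G0=0, G1=1, G2=0, G3=0, G4=1, G5=1, G6=1, G7=1, G8=0 [stuck-at-0], G9=1, G10=1, G11=1 → Y1=0, Y2=1 — matches
Only G8 stuck-at-0 reproduces the observed Y1=0, Y2=1.

G8 stuck-at-0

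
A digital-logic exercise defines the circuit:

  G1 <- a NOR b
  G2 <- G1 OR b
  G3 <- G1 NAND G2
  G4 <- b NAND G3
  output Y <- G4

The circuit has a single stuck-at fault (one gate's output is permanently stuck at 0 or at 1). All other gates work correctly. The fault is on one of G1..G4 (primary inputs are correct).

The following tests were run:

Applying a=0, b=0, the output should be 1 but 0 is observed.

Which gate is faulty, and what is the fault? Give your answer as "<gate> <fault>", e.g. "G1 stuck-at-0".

Fault-free values for test 1 (a=0, b=0): G1=1, G2=1, G3=0, G4=1, giving Y=1. Observed 0.
Test 1: faults giving observed 0 are {G4 stuck-at-0}.
Only G4 stuck-at-0 is consistent with every test.

G4 stuck-at-0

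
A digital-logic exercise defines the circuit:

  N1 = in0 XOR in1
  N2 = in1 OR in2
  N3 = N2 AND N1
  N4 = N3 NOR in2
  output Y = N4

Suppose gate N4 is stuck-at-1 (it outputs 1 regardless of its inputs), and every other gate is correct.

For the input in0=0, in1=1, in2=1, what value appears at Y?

1

Propagate with N4 forced: N1=1, N2=1, N3=1, N4=1 [stuck-at-1].
So Y = 1. (Without the fault it would be 0.)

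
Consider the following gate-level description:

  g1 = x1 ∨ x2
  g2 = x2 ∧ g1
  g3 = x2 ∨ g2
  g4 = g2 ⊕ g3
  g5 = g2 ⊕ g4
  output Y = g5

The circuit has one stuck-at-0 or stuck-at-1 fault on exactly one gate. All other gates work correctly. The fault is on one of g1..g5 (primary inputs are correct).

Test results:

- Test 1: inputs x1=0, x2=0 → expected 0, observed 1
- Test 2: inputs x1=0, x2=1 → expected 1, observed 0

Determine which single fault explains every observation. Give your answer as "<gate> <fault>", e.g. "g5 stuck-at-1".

Fault-free values for test 1 (x1=0, x2=0): g1=0, g2=0, g3=0, g4=0, g5=0, giving Y=0. Observed 1.
Test 1: faults giving observed 1 are {g2 stuck-at-1, g3 stuck-at-1, g4 stuck-at-1, g5 stuck-at-1}.
Test 2 (x1=0, x2=1): fault-free g1=1, g2=1, g3=1, g4=0, g5=1 → 1; observed 0. Eliminates g2 stuck-at-1, g3 stuck-at-1, g5 stuck-at-1.
Only g4 stuck-at-1 is consistent with every test.

g4 stuck-at-1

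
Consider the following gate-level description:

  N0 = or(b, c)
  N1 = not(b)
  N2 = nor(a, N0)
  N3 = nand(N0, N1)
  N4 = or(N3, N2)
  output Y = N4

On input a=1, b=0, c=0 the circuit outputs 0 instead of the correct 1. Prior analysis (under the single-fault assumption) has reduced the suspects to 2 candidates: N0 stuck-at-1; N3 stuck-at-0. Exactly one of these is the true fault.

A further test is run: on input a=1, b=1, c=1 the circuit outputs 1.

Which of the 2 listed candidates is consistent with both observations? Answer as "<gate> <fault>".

N0 stuck-at-1

Evaluate each candidate on input a=1, b=1, c=1:
  N0 stuck-at-1: N0=1 [stuck-at-1], N1=0, N2=0, N3=1, N4=1 → 1 — matches
  N3 stuck-at-0: N0=1, N1=0, N2=0, N3=0 [stuck-at-0], N4=0 → 0 — eliminated
Only N0 stuck-at-1 reproduces the observed 1.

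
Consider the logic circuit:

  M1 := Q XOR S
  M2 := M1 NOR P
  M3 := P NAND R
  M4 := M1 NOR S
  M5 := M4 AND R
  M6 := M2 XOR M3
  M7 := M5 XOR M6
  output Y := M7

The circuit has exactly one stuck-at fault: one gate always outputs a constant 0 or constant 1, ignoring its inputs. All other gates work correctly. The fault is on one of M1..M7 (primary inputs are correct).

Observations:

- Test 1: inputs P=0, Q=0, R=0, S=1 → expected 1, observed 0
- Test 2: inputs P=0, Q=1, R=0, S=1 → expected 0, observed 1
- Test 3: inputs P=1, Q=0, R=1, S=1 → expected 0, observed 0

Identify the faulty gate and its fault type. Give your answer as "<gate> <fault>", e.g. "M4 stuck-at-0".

M3 stuck-at-0

Fault-free values for test 1 (P=0, Q=0, R=0, S=1): M1=1, M2=0, M3=1, M4=0, M5=0, M6=1, M7=1, giving Y=1. Observed 0.
Test 1: faults giving observed 0 are {M1 stuck-at-0, M2 stuck-at-1, M3 stuck-at-0, M5 stuck-at-1, M6 stuck-at-0, M7 stuck-at-0}.
Test 2 (P=0, Q=1, R=0, S=1): fault-free M1=0, M2=1, M3=1, M4=0, M5=0, M6=0, M7=0 → 0; observed 1. Eliminates M1 stuck-at-0, M2 stuck-at-1, M6 stuck-at-0, M7 stuck-at-0.
Test 3 (P=1, Q=0, R=1, S=1): fault-free M1=1, M2=0, M3=0, M4=0, M5=0, M6=0, M7=0 → 0; observed 0. Eliminates M5 stuck-at-1.
Only M3 stuck-at-0 is consistent with every test.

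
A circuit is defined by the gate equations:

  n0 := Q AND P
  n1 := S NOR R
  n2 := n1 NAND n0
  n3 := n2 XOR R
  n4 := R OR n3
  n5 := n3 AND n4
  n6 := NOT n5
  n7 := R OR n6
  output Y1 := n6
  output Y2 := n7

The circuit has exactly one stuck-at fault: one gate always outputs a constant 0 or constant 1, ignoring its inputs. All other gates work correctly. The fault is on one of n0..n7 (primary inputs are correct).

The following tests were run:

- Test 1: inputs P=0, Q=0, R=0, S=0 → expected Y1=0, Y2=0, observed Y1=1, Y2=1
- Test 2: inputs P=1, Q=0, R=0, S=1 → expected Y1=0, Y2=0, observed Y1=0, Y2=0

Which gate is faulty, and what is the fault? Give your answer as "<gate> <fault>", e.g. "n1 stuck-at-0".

n0 stuck-at-1

Fault-free values for test 1 (P=0, Q=0, R=0, S=0): n0=0, n1=1, n2=1, n3=1, n4=1, n5=1, n6=0, n7=0, giving Y1=0, Y2=0. Observed Y1=1, Y2=1.
Test 1: faults giving observed Y1=1, Y2=1 are {n0 stuck-at-1, n2 stuck-at-0, n3 stuck-at-0, n4 stuck-at-0, n5 stuck-at-0, n6 stuck-at-1}.
Test 2 (P=1, Q=0, R=0, S=1): fault-free n0=0, n1=0, n2=1, n3=1, n4=1, n5=1, n6=0, n7=0 → Y1=0, Y2=0; observed Y1=0, Y2=0. Eliminates n2 stuck-at-0, n3 stuck-at-0, n4 stuck-at-0, n5 stuck-at-0, n6 stuck-at-1.
Only n0 stuck-at-1 is consistent with every test.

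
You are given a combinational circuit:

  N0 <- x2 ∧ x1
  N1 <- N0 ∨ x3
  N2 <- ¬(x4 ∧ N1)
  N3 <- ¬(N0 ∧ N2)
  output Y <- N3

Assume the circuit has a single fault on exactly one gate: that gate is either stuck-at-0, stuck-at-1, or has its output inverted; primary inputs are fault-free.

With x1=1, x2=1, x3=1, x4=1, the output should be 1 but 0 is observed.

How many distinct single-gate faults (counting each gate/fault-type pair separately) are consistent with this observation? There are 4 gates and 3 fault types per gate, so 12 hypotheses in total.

Fault-free: N0=1, N1=1, N2=0, N3=1 → 1. Observed 0.
  N0 stuck-at-0: output 1 ✗
  N0 stuck-at-1: output 1 ✗
  N0 inverted output: output 1 ✗
  N1 stuck-at-0: output 0 ✓
  N1 stuck-at-1: output 1 ✗
  N1 inverted output: output 0 ✓
  N2 stuck-at-0: output 1 ✗
  N2 stuck-at-1: output 0 ✓
  N2 inverted output: output 0 ✓
  N3 stuck-at-0: output 0 ✓
  N3 stuck-at-1: output 1 ✗
  N3 inverted output: output 0 ✓
Consistent faults: {N1 stuck-at-0, N1 inverted output, N2 stuck-at-1, N2 inverted output, N3 stuck-at-0, N3 inverted output} — 6 in all.

6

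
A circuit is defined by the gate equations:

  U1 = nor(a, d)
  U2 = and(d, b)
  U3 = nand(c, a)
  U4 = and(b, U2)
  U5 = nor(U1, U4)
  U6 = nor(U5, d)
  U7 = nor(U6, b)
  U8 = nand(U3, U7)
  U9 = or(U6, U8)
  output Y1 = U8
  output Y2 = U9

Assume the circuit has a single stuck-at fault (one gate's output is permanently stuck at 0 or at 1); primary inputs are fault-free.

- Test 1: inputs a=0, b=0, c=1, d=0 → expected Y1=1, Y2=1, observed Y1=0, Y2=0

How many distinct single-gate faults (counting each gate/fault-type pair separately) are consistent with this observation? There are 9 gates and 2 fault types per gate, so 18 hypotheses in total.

Fault-free: U1=1, U2=0, U3=1, U4=0, U5=0, U6=1, U7=0, U8=1, U9=1 → Y1=1, Y2=1. Observed Y1=0, Y2=0.
  U1: stuck-at-0 ✓; others ✗
  U2: none of the 2 fault types match ✗
  U3: none of the 2 fault types match ✗
  U4: none of the 2 fault types match ✗
  U5: stuck-at-1 ✓; others ✗
  U6: stuck-at-0 ✓; others ✗
  U7: none of the 2 fault types match ✗
  U8: none of the 2 fault types match ✗
  U9: none of the 2 fault types match ✗
Consistent faults: {U1 stuck-at-0, U5 stuck-at-1, U6 stuck-at-0} — 3 in all.

3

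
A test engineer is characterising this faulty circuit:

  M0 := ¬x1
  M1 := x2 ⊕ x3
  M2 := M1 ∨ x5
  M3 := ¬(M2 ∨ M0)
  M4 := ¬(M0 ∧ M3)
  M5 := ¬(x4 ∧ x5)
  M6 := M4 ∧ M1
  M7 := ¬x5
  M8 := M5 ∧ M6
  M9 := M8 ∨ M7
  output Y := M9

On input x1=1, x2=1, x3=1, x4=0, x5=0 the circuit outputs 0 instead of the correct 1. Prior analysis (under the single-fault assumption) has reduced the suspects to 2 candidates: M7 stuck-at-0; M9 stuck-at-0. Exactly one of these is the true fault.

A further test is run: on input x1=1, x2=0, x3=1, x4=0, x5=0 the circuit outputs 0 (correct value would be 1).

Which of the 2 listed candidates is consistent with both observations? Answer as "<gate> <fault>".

M9 stuck-at-0

Evaluate each candidate on input x1=1, x2=0, x3=1, x4=0, x5=0:
  M7 stuck-at-0: M0=0, M1=1, M2=1, M3=0, M4=1, M5=1, M6=1, M7=0 [stuck-at-0], M8=1, M9=1 → 1 — eliminated
  M9 stuck-at-0: M0=0, M1=1, M2=1, M3=0, M4=1, M5=1, M6=1, M7=1, M8=1, M9=0 [stuck-at-0] → 0 — matches
Only M9 stuck-at-0 reproduces the observed 0.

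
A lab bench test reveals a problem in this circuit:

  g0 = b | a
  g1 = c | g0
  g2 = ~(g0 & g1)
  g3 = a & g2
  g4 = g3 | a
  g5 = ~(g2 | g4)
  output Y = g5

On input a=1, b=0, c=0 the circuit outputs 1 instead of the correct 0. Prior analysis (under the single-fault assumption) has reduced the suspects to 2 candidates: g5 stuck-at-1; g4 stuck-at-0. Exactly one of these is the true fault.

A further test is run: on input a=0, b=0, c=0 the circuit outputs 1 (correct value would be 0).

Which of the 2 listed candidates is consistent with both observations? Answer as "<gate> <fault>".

Evaluate each candidate on input a=0, b=0, c=0:
  g5 stuck-at-1: g0=0, g1=0, g2=1, g3=0, g4=0, g5=1 [stuck-at-1] → 1 — matches
  g4 stuck-at-0: g0=0, g1=0, g2=1, g3=0, g4=0 [stuck-at-0], g5=0 → 0 — eliminated
Only g5 stuck-at-1 reproduces the observed 1.

g5 stuck-at-1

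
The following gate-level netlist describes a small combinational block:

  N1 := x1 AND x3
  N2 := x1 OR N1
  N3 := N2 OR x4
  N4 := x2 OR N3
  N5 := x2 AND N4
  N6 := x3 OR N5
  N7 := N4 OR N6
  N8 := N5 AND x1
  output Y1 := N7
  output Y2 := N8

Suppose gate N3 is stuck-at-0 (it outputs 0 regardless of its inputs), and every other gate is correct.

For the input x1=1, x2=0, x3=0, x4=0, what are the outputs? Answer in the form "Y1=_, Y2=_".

Y1=0, Y2=0

Propagate with N3 forced: N1=0, N2=1, N3=0 [stuck-at-0], N4=0, N5=0, N6=0, N7=0, N8=0.
So the outputs are Y1=0, Y2=0. (Without the fault they would be Y1=1, Y2=0.)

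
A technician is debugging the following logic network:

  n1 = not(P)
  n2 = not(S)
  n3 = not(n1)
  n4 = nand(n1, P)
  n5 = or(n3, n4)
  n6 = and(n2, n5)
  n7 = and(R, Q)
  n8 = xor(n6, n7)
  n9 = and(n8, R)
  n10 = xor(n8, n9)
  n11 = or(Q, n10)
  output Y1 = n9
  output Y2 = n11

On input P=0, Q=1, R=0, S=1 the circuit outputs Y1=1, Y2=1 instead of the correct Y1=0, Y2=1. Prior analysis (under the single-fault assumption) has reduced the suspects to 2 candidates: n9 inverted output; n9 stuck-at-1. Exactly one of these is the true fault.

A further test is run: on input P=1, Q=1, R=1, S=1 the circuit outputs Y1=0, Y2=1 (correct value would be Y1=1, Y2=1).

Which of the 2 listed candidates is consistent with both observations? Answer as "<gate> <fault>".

Evaluate each candidate on input P=1, Q=1, R=1, S=1:
  n9 inverted output: n1=0, n2=0, n3=1, n4=1, n5=1, n6=0, n7=1, n8=1, n9=0 [inverted output], n10=1, n11=1 → Y1=0, Y2=1 — matches
  n9 stuck-at-1: n1=0, n2=0, n3=1, n4=1, n5=1, n6=0, n7=1, n8=1, n9=1 [stuck-at-1], n10=0, n11=1 → Y1=1, Y2=1 — eliminated
Only n9 inverted output reproduces the observed Y1=0, Y2=1.

n9 inverted output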